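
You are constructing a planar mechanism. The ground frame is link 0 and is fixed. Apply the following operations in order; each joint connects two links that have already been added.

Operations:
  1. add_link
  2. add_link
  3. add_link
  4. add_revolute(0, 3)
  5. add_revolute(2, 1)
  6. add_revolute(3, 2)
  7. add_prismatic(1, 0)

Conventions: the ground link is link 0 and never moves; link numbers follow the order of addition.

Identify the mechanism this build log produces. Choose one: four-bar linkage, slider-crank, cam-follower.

links: 4 (incl. ground); joints: 3 revolute, 1 prismatic, 0 higher (cam) pair, forming one closed loop
4 links, 3 revolutes + 1 prismatic in one loop → slider-crank

slider-crank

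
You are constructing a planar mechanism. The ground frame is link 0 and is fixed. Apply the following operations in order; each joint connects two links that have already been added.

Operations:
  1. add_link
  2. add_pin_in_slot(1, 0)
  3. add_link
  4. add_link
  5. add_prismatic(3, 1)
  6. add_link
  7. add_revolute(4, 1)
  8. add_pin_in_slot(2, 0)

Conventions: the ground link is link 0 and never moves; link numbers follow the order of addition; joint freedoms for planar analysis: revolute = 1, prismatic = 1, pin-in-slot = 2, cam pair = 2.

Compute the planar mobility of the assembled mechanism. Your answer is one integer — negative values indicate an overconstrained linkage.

L=1 J1=0 J2=0
add link → L=2 J1=0 J2=0
PS@1,0 dof=2 J2 → L=2 J1=0 J2=1
add link → L=3 J1=0 J2=1
add link → L=4 J1=0 J2=1
P@3,1 dof=1 J1 → L=4 J1=1 J2=1
add link → L=5 J1=1 J2=1
R@4,1 dof=1 J1 → L=5 J1=2 J2=1
PS@2,0 dof=2 J2 → L=5 J1=2 J2=2
M=3(L−1)−2J1−J2=3·4−2·2−2=6

M = 6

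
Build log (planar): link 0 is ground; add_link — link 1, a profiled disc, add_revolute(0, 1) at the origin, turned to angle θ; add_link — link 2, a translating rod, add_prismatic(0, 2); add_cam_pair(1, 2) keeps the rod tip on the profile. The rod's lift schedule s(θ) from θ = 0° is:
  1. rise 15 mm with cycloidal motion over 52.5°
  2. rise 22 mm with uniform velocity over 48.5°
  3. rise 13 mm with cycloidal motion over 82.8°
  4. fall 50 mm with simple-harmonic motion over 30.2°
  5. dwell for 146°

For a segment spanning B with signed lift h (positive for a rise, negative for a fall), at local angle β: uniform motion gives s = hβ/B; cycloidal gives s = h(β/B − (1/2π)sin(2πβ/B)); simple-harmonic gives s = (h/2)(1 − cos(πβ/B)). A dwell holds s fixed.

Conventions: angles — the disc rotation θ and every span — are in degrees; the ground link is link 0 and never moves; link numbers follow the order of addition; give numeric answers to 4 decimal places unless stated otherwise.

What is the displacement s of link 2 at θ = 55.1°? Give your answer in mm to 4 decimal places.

seg 1 [0°–52.5°] cycloidal, h=15: full span → s += 15 → s = 15.0000
seg 2 [52.5°–101°] uniform, h=22: θ=55.1° here. β=2.6, B=48.5. 22·2.6/48.5 = 1.1794 → s = 16.1794

16.1794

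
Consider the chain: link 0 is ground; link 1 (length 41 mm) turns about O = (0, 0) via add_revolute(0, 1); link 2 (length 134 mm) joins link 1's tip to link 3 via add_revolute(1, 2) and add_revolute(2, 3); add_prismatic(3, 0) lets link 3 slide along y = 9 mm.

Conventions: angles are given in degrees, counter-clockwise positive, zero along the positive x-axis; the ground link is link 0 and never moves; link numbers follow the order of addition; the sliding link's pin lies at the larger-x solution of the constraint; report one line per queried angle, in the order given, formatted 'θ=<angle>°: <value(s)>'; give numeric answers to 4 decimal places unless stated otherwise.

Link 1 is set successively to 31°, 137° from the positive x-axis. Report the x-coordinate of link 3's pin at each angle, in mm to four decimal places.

geometry: r = 41 mm, L = 134 mm, e = 9 mm
θ=31°: crank pin P = (r cos θ, r sin θ) = (35.143859, 21.116561)
θ=31°: h = r sin θ − e = 21.116561 − 9 = 12.116561
θ=31°: x = r cos θ + √(L² − h²) = 35.143859 + 133.451073 = 168.594933
θ=137°: crank pin P = (r cos θ, r sin θ) = (-29.985502, 27.961933)
θ=137°: h = r sin θ − e = 27.961933 − 9 = 18.961933
θ=137°: x = r cos θ + √(L² − h²) = -29.985502 + 132.651593 = 102.666091

θ=31°: 168.5949
θ=137°: 102.6661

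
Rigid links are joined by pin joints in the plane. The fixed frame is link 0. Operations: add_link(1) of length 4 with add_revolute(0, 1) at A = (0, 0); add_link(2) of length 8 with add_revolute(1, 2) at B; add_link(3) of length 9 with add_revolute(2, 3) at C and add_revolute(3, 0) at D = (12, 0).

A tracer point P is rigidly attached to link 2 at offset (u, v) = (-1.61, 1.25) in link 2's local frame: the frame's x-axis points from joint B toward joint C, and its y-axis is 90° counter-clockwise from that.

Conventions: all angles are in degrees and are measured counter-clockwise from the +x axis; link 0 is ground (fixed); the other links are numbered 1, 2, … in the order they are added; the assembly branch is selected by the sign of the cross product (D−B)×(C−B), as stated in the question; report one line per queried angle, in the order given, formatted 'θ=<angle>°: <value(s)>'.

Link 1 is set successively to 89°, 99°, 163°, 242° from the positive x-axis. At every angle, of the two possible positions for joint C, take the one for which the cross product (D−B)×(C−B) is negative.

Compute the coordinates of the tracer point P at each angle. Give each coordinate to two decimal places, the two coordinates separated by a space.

A=(0,0), D=(12.00,0)
θ=89°: B = A + 4.00·(cos89°, sin89°) = (0.0698, 3.9994)
θ=89°: |BD| = 12.5827
θ=89°: circle(B,8.00) ∩ circle(D,9.00): a=5.6158, h=5.6976
θ=89°:   candidates: C₊=(7.2054,7.6165) cross=71.691; C₋=(3.5834,-3.1877) cross=-71.691
θ=89°:   branch - wants cross < 0 → take C=(3.5834,-3.1877) (cross=-71.691)
θ=89°: ex = (C−B)/|BC| = (0.4392,-0.8984); ey = (0.8984,0.4392)
θ=89°: P = B + -1.61·ex + 1.25·ey = (0.4857,5.9948)
θ=99°: B = A + 4.00·(cos99°, sin99°) = (-0.6257, 3.9508)
θ=99°: |BD| = 13.2294
θ=99°: circle(B,8.00) ∩ circle(D,9.00): a=5.9722, h=5.3229
θ=99°:   candidates: C₊=(6.6635,7.2472) cross=70.418; C₋=(3.4844,-2.9127) cross=-70.418
θ=99°:   branch - wants cross < 0 → take C=(3.4844,-2.9127) (cross=-70.418)
θ=99°: ex = (C−B)/|BC| = (0.5138,-0.8579); ey = (0.8579,0.5138)
θ=99°: P = B + -1.61·ex + 1.25·ey = (-0.3805,5.9742)
θ=163°: B = A + 4.00·(cos163°, sin163°) = (-3.8252, 1.1695)
θ=163°: |BD| = 15.8684
θ=163°: circle(B,8.00) ∩ circle(D,9.00): a=7.3985, h=3.0433
θ=163°:   candidates: C₊=(3.7775,3.6593) cross=48.292; C₋=(3.3289,-2.4108) cross=-48.292
θ=163°:   branch - wants cross < 0 → take C=(3.3289,-2.4108) (cross=-48.292)
θ=163°: ex = (C−B)/|BC| = (0.8943,-0.4475); ey = (0.4475,0.8943)
θ=163°: P = B + -1.61·ex + 1.25·ey = (-4.7056,3.0079)
θ=242°: B = A + 4.00·(cos242°, sin242°) = (-1.8779, -3.5318)
θ=242°: |BD| = 14.3202
θ=242°: circle(B,8.00) ∩ circle(D,9.00): a=6.5666, h=4.5695
θ=242°:   candidates: C₊=(3.3589,2.5161) cross=65.436; C₋=(5.6128,-6.3406) cross=-65.436
θ=242°:   branch - wants cross < 0 → take C=(5.6128,-6.3406) (cross=-65.436)
θ=242°: ex = (C−B)/|BC| = (0.9363,-0.3511); ey = (0.3511,0.9363)
θ=242°: P = B + -1.61·ex + 1.25·ey = (-2.9465,-1.7961)

θ=89°: 0.49 5.99
θ=99°: -0.38 5.97
θ=163°: -4.71 3.01
θ=242°: -2.95 -1.80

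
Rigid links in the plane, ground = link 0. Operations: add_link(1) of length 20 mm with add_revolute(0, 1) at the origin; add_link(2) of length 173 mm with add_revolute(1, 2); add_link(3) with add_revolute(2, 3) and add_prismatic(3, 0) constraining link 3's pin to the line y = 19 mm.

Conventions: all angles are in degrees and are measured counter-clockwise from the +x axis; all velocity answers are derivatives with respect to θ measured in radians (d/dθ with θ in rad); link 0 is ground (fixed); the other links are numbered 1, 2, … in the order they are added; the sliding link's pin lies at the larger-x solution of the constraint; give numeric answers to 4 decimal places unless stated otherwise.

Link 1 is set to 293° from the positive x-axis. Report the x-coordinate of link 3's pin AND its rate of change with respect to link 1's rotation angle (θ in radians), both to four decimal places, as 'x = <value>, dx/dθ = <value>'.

geometry: r = 20 mm, L = 173 mm, e = 19 mm
crank pin P = (r cos θ, r sin θ) = (7.814623, -18.410097)
h = r sin θ − e = -18.410097 − 19 = -37.410097
x = r cos θ + √(L² − h²) = 7.814623 + 168.906734 = 176.721356
dx/dθ = −r sin θ − h·r cos θ/√(L² − h²) (θ in radians; h = -37.410097) = 20.140909

x = 176.7214, dx/dθ = 20.1409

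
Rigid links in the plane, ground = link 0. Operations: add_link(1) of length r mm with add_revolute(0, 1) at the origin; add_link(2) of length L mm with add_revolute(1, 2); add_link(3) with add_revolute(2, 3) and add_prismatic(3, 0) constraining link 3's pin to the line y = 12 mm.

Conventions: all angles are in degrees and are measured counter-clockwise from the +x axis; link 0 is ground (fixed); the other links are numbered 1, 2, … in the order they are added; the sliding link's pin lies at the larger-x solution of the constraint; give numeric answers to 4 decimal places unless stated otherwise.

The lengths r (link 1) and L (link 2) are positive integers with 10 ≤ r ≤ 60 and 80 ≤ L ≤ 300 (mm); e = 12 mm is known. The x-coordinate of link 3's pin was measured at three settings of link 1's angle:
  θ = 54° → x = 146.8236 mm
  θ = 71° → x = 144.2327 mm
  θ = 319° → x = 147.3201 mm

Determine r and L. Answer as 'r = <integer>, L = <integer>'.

constraint per measurement: (x − r cos θ)² + (r sin θ − e)² = L²
subtracting the θ₁ and θ₂ equations cancels the r² and L² terms:
r = (x₁² − x₂²) / (2[(x₁cos θ₁ + e sin θ₁) − (x₂cos θ₂ + e sin θ₂)]) = 9.9999 → r = 10
L² = (x₁ − r cos θ₁)² + (r sin θ₁ − e)² = 19880.9905 → L = 141.0000 → L = 141
check at θ₃=319°: x = 147.3201 (printed 147.3201) ✓

r = 10, L = 141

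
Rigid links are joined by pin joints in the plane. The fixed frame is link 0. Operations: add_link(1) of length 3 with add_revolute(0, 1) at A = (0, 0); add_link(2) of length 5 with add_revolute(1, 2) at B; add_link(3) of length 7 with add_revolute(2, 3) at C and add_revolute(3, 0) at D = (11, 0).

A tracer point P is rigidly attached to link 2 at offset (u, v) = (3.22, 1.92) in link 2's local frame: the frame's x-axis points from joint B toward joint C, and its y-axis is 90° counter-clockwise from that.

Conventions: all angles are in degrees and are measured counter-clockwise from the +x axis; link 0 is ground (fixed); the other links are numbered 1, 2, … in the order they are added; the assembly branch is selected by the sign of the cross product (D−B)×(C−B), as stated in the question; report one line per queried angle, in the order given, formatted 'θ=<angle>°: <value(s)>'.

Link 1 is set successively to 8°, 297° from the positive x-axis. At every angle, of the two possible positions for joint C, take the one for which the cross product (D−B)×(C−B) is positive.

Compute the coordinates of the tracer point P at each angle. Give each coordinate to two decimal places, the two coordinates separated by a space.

A=(0,0), D=(11.00,0)
θ=8°: B = A + 3.00·(cos8°, sin8°) = (2.9708, 0.4175)
θ=8°: |BD| = 8.0400
θ=8°: circle(B,5.00) ∩ circle(D,7.00): a=2.5275, h=4.3141
θ=8°:   candidates: C₊=(5.7189,4.5946) cross=34.686; C₋=(5.2709,-4.0220) cross=-34.686
θ=8°:   branch + wants cross > 0 → take C=(5.7189,4.5946) (cross=34.686)
θ=8°: ex = (C−B)/|BC| = (0.5496,0.8354); ey = (-0.8354,0.5496)
θ=8°: P = B + 3.22·ex + 1.92·ey = (3.1366,4.1628)
θ=297°: B = A + 3.00·(cos297°, sin297°) = (1.3620, -2.6730)
θ=297°: |BD| = 10.0018
θ=297°: circle(B,5.00) ∩ circle(D,7.00): a=3.8011, h=3.2483
θ=297°:   candidates: C₊=(4.1567,1.4730) cross=32.489; C₋=(5.8930,-4.7873) cross=-32.489
θ=297°:   branch + wants cross > 0 → take C=(4.1567,1.4730) (cross=32.489)
θ=297°: ex = (C−B)/|BC| = (0.5590,0.8292); ey = (-0.8292,0.5590)
θ=297°: P = B + 3.22·ex + 1.92·ey = (1.5697,1.0702)

θ=8°: 3.14 4.16
θ=297°: 1.57 1.07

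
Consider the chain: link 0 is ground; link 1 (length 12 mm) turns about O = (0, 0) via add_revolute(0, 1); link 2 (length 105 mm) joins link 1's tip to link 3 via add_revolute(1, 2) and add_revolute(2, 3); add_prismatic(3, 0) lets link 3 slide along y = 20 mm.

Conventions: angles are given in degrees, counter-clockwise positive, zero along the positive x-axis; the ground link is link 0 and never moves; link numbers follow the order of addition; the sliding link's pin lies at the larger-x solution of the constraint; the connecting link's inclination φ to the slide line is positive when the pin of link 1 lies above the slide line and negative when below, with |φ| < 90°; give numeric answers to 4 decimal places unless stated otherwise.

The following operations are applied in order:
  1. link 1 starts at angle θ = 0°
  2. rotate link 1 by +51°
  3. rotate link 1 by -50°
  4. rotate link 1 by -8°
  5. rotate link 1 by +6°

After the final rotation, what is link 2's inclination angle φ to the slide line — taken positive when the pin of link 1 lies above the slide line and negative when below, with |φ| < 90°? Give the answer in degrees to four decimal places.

geometry: r = 12 mm, L = 105 mm, e = 20 mm; θ starts at 0°
rotate link 1 by +51°: θ ← 0° +51° = 51°
rotate link 1 by -50°: θ ← 51° -50° = 1°
rotate link 1 by -8°: θ ← 1° -8° = -7°
rotate link 1 by +6°: θ ← -7° +6° = -1°
h = r sin θ − e = -0.209429 − 20 = -20.209429
sin φ = h / L = -20.209429 / 105 = -0.19247075
φ = arcsin(-0.19247075) = -11.097010°

-11.0970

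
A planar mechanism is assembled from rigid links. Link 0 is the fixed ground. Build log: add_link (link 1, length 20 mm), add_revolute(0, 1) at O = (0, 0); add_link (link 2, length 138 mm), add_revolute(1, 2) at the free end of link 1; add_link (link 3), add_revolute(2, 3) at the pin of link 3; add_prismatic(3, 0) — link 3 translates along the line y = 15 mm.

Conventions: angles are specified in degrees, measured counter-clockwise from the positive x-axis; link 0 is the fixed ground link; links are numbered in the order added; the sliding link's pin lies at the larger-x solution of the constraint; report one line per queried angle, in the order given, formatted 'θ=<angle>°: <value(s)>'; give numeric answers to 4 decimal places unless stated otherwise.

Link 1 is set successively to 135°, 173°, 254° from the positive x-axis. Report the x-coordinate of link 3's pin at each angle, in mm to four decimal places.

geometry: r = 20 mm, L = 138 mm, e = 15 mm
θ=135°: crank pin P = (r cos θ, r sin θ) = (-14.142136, 14.142136)
θ=135°: h = r sin θ − e = 14.142136 − 15 = -0.857864
θ=135°: x = r cos θ + √(L² − h²) = -14.142136 + 137.997334 = 123.855198
θ=173°: crank pin P = (r cos θ, r sin θ) = (-19.850923, 2.437387)
θ=173°: h = r sin θ − e = 2.437387 − 15 = -12.562613
θ=173°: x = r cos θ + √(L² − h²) = -19.850923 + 137.427002 = 117.576079
θ=254°: crank pin P = (r cos θ, r sin θ) = (-5.512747, -19.225234)
θ=254°: h = r sin θ − e = -19.225234 − 15 = -34.225234
θ=254°: x = r cos θ + √(L² − h²) = -5.512747 + 133.688569 = 128.175821

θ=135°: 123.8552
θ=173°: 117.5761
θ=254°: 128.1758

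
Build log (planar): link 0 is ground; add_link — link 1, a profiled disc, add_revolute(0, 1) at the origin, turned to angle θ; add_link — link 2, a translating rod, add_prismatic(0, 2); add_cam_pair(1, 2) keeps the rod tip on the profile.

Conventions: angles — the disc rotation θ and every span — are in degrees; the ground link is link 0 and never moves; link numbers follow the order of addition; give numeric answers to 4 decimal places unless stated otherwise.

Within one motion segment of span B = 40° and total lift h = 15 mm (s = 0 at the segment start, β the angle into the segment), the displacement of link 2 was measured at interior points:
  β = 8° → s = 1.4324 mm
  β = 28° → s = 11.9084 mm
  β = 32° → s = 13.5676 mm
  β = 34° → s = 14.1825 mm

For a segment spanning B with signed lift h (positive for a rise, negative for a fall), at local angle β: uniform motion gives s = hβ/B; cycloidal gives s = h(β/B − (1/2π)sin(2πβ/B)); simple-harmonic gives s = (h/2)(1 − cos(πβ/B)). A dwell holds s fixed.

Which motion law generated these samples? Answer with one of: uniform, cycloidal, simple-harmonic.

candidates at β/B = r: uniform s = h·r (linear in β); cycloidal s = h·(r − sin(2πr)/(2π)); simple-harmonic s = (h/2)(1 − cos(πr))
β=8°: printed 1.4324 | uniform 3.0000, cycloidal 0.7295, simple-harmonic 1.4324
β=28°: printed 11.9084 | uniform 10.5000, cycloidal 12.7705, simple-harmonic 11.9084
β=32°: printed 13.5676 | uniform 12.0000, cycloidal 14.2705, simple-harmonic 13.5676
β=34°: printed 14.1825 | uniform 12.7500, cycloidal 14.6814, simple-harmonic 14.1825
only one law matches every sample → simple-harmonic

simple-harmonic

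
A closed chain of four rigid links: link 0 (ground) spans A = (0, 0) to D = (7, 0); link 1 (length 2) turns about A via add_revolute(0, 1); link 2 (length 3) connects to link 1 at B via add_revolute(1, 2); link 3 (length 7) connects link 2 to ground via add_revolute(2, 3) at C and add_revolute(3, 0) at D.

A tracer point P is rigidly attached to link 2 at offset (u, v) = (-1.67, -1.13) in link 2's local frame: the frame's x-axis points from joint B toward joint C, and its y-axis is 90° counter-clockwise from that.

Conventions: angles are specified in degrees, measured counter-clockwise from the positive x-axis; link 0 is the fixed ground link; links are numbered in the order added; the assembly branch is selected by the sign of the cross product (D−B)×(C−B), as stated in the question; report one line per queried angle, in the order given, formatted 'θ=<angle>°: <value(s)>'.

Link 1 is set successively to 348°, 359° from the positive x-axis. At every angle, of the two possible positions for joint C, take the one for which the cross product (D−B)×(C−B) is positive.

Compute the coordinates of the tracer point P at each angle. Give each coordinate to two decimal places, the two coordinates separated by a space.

A=(0,0), D=(7.00,0)
θ=348°: B = A + 2.00·(cos348°, sin348°) = (1.9563, -0.4158)
θ=348°: |BD| = 5.0608
θ=348°: circle(B,3.00) ∩ circle(D,7.00): a=-1.4215, h=2.6418
θ=348°:   candidates: C₊=(0.3225,2.1003) cross=13.370; C₋=(0.7566,-3.1655) cross=-13.370
θ=348°:   branch + wants cross > 0 → take C=(0.3225,2.1003) (cross=13.370)
θ=348°: ex = (C−B)/|BC| = (-0.5446,0.8387); ey = (-0.8387,-0.5446)
θ=348°: P = B + -1.67·ex + -1.13·ey = (3.8135,-1.2011)
θ=359°: B = A + 2.00·(cos359°, sin359°) = (1.9997, -0.0349)
θ=359°: |BD| = 5.0004
θ=359°: circle(B,3.00) ∩ circle(D,7.00): a=-1.4994, h=2.5984
θ=359°:   candidates: C₊=(0.4821,2.5530) cross=12.993; C₋=(0.5184,-2.6437) cross=-12.993
θ=359°:   branch + wants cross > 0 → take C=(0.4821,2.5530) (cross=12.993)
θ=359°: ex = (C−B)/|BC| = (-0.5058,0.8626); ey = (-0.8626,-0.5058)
θ=359°: P = B + -1.67·ex + -1.13·ey = (3.8192,-0.9039)

θ=348°: 3.81 -1.20
θ=359°: 3.82 -0.90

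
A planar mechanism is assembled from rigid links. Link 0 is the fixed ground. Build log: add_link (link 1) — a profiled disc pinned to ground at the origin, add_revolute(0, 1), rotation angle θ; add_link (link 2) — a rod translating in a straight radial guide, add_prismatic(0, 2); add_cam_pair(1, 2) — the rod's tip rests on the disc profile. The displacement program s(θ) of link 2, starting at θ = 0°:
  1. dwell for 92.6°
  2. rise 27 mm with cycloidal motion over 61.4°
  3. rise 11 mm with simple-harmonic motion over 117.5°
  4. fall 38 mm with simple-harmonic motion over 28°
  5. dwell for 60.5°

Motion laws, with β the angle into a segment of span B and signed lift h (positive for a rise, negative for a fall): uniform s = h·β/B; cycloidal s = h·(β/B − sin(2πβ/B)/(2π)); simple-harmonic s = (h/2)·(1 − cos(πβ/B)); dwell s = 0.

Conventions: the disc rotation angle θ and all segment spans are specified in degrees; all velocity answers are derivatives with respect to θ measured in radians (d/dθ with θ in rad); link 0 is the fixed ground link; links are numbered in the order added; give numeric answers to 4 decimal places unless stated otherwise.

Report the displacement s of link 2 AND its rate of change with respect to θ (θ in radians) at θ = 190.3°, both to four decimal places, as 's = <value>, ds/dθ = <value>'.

seg 1 [0°–92.6°] dwell: s stays 0.0000
seg 2 [92.6°–154°] cycloidal, h=27: full span → s += 27 → s = 27.0000
seg 3 [154°–271.5°] simple-harmonic, h=11: θ=190.3° here. β=36.3, B=117.5. 11/2·(1 − cos(π·0.3089)) = 2.3934 → s = 29.3934
velocity in seg [154°–271.5°] (simple-harmonic), θ in radians: β = 36.3° = 0.6336 rad, B = 117.5° = 2.0508 rad; ds/dθ = (πh/(2B)) sin(πβ/B) = (π·11/(2·2.0508)) sin(π·0.3089) = 6.952727 mm/rad

s = 29.3934, ds/dθ = 6.9527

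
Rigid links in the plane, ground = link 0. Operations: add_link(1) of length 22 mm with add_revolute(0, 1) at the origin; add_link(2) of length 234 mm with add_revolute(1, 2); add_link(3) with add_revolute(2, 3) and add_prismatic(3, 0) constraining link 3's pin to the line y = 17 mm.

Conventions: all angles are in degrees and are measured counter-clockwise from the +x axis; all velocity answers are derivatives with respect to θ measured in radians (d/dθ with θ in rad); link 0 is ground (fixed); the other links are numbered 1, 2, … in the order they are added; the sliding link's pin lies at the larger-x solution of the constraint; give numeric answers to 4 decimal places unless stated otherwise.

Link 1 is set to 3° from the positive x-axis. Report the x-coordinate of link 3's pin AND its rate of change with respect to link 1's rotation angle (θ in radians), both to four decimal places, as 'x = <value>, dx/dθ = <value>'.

geometry: r = 22 mm, L = 234 mm, e = 17 mm
crank pin P = (r cos θ, r sin θ) = (21.969850, 1.151391)
h = r sin θ − e = 1.151391 − 17 = -15.848609
x = r cos θ + √(L² − h²) = 21.969850 + 233.462677 = 255.432527
dx/dθ = −r sin θ − h·r cos θ/√(L² − h²) (θ in radians; h = -15.848609) = 0.340032

x = 255.4325, dx/dθ = 0.3400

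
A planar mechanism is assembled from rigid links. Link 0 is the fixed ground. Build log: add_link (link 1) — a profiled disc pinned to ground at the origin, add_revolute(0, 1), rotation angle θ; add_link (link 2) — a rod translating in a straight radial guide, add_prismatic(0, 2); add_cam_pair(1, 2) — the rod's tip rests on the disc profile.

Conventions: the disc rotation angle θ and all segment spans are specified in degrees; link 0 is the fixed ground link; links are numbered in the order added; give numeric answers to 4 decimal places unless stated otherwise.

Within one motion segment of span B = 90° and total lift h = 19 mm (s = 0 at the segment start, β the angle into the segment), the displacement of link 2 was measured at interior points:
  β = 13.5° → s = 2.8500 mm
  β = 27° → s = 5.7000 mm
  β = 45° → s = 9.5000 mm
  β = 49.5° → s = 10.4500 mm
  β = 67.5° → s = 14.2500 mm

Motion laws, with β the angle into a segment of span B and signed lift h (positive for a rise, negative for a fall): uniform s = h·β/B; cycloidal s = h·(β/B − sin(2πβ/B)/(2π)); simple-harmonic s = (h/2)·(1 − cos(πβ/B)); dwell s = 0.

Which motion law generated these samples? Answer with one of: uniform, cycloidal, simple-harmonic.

candidates at β/B = r: uniform s = h·r (linear in β); cycloidal s = h·(r − sin(2πr)/(2π)); simple-harmonic s = (h/2)(1 − cos(πr))
β=13.5°: printed 2.8500 | uniform 2.8500, cycloidal 0.4036, simple-harmonic 1.0354
β=27°: printed 5.7000 | uniform 5.7000, cycloidal 2.8241, simple-harmonic 3.9160
β=45°: printed 9.5000 | uniform 9.5000, cycloidal 9.5000, simple-harmonic 9.5000
β=49.5°: printed 10.4500 | uniform 10.4500, cycloidal 11.3845, simple-harmonic 10.9861
β=67.5°: printed 14.2500 | uniform 14.2500, cycloidal 17.2739, simple-harmonic 16.2175
only one law matches every sample → uniform

uniform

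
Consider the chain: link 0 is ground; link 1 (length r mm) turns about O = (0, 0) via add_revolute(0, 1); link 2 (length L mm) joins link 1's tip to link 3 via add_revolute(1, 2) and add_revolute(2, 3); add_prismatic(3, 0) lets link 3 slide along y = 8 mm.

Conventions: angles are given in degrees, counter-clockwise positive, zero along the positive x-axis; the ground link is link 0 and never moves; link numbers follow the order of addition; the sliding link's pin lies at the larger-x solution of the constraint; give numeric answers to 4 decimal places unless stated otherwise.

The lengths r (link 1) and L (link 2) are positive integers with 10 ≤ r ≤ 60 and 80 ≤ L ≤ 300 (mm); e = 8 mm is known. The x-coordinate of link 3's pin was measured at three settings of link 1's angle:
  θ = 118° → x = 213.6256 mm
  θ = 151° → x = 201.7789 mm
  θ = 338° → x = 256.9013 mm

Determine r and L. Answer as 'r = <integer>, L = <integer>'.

constraint per measurement: (x − r cos θ)² + (r sin θ − e)² = L²
subtracting the θ₁ and θ₂ equations cancels the r² and L² terms:
r = (x₁² − x₂²) / (2[(x₁cos θ₁ + e sin θ₁) − (x₂cos θ₂ + e sin θ₂)]) = 31.0000 → r = 31
L² = (x₁ − r cos θ₁)² + (r sin θ₁ − e)² = 52441.0059 → L = 229.0000 → L = 229
check at θ₃=338°: x = 256.9013 (printed 256.9013) ✓

r = 31, L = 229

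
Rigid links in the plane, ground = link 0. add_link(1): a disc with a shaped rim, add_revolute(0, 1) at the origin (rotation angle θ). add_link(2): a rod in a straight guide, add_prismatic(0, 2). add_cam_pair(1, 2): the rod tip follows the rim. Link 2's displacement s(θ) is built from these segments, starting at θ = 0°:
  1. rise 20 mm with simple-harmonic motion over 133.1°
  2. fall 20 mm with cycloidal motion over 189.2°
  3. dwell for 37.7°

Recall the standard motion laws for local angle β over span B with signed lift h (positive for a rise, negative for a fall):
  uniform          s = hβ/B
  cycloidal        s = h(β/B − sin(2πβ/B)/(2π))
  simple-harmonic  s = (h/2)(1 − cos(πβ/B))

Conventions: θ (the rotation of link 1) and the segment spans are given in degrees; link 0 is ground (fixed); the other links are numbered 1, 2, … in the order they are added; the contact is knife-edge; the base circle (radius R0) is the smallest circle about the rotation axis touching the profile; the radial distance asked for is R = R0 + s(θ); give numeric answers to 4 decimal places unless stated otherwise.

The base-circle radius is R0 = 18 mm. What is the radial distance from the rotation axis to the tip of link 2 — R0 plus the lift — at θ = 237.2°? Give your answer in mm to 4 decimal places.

segment 1 (0° to 133.1°, simple-harmonic, h = 20) is passed completely: s = 0.0000 + (20) = 20.0000
θ = 237.2° falls in segment 2 (133.1° to 322.3°, cycloidal, h = -20): β = 237.2 − 133.1 = 104.1°, B = 189.2°; Δs = -20·(0.5502 − sin(2π·0.5502)/(2π)) = -11.9919; s = 20.0000 − 11.9919 = 8.0081
R = R0 + s = 18 + 8.0081 = 26.0081

26.0081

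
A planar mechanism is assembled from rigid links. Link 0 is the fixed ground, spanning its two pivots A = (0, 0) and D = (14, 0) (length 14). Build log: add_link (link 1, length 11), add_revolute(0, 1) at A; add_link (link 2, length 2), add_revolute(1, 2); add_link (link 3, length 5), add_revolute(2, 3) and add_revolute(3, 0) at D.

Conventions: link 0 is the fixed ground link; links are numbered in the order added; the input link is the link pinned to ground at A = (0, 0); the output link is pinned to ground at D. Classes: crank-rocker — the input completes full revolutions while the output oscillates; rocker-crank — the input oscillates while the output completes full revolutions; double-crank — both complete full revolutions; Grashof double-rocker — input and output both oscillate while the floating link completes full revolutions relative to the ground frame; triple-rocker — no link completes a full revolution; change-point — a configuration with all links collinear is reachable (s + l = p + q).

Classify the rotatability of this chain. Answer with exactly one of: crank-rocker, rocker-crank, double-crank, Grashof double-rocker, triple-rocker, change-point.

lengths: ground=14, input=11, coupler=2, output=5
sorted: s=2 (shortest), l=14 (longest), p+q=16
s + l = 16 vs p + q = 16
s + l = p + q → change-point (collinear configuration reachable)

change-point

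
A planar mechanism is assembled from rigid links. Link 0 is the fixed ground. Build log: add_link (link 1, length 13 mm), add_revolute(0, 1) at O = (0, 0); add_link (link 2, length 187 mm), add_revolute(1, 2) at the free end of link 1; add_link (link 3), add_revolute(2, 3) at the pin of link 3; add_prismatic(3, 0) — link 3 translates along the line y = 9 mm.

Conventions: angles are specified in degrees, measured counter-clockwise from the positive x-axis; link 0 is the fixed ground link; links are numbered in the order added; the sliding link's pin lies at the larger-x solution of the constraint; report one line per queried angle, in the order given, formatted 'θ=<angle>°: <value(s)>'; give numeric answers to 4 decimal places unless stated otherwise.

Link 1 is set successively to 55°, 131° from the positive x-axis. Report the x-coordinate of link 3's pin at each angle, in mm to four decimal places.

geometry: r = 13 mm, L = 187 mm, e = 9 mm
θ=55°: crank pin P = (r cos θ, r sin θ) = (7.456494, 10.648977)
θ=55°: h = r sin θ − e = 10.648977 − 9 = 1.648977
θ=55°: x = r cos θ + √(L² − h²) = 7.456494 + 186.992729 = 194.449223
θ=131°: crank pin P = (r cos θ, r sin θ) = (-8.528767, 9.811225)
θ=131°: h = r sin θ − e = 9.811225 − 9 = 0.811225
θ=131°: x = r cos θ + √(L² − h²) = -8.528767 + 186.998240 = 178.469473

θ=55°: 194.4492
θ=131°: 178.4695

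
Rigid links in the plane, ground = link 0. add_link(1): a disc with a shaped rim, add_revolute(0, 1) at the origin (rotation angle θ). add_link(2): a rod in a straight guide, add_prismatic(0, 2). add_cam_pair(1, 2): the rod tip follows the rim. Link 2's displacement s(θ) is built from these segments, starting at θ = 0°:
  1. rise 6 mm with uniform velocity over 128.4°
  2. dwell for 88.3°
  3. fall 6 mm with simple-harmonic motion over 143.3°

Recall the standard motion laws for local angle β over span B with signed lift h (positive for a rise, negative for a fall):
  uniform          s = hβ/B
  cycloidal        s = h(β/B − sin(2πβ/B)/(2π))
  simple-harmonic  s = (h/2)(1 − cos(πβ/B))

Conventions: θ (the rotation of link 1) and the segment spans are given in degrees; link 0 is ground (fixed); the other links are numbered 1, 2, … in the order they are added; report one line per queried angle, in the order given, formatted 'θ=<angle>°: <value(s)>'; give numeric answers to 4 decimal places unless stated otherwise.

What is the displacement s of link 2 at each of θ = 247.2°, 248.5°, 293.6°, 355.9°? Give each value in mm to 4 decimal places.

segment 1 (0° to 128.4°, uniform, h = 6) is passed completely: s = 0.0000 + (6) = 6.0000
segment 2 (128.4° to 216.7°, dwell): s unchanged at 6.0000
θ = 247.2° falls in segment 3 (216.7° to 360°, simple-harmonic, h = -6): β = 247.2 − 216.7 = 30.5°, B = 143.3°; Δs = -6/2·(1 − cos(π·0.2128)) = -0.6460; s = 6.0000 − 0.6460 = 5.3540
θ = 248.5° falls in segment 3 (216.7° to 360°, simple-harmonic, h = -6): β = 248.5 − 216.7 = 31.8°, B = 143.3°; Δs = -6/2·(1 − cos(π·0.2219)) = -0.7000; s = 6.0000 − 0.7000 = 5.3000
θ = 293.6° falls in segment 3 (216.7° to 360°, simple-harmonic, h = -6): β = 293.6 − 216.7 = 76.9°, B = 143.3°; Δs = -6/2·(1 − cos(π·0.5366)) = -3.3445; s = 6.0000 − 3.3445 = 2.6555
θ = 355.9° falls in segment 3 (216.7° to 360°, simple-harmonic, h = -6): β = 355.9 − 216.7 = 139.2°, B = 143.3°; Δs = -6/2·(1 − cos(π·0.9714)) = -5.9879; s = 6.0000 − 5.9879 = 0.0121

θ=247.2°: 5.3540
θ=248.5°: 5.3000
θ=293.6°: 2.6555
θ=355.9°: 0.0121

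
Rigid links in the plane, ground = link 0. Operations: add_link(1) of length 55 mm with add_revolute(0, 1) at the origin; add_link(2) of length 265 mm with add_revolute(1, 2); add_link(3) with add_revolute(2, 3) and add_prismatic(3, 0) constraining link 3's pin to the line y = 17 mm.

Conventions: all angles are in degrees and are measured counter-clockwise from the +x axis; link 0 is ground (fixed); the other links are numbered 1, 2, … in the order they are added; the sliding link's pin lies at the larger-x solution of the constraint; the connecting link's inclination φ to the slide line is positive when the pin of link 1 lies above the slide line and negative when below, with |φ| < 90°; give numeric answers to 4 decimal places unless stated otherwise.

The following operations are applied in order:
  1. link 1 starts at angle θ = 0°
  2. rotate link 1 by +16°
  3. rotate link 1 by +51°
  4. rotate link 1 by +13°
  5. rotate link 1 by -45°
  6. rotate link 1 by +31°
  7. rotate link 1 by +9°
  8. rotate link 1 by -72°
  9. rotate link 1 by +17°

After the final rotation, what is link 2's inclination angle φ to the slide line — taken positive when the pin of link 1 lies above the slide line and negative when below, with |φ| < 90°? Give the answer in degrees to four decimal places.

geometry: r = 55 mm, L = 265 mm, e = 17 mm; θ starts at 0°
rotate link 1 by +16°: θ ← 0° +16° = 16°
rotate link 1 by +51°: θ ← 16° +51° = 67°
rotate link 1 by +13°: θ ← 67° +13° = 80°
rotate link 1 by -45°: θ ← 80° -45° = 35°
rotate link 1 by +31°: θ ← 35° +31° = 66°
rotate link 1 by +9°: θ ← 66° +9° = 75°
rotate link 1 by -72°: θ ← 75° -72° = 3°
rotate link 1 by +17°: θ ← 3° +17° = 20°
h = r sin θ − e = 18.811108 − 17 = 1.811108
sin φ = h / L = 1.811108 / 265 = 0.00683437
φ = arcsin(0.00683437) = 0.391584°

0.3916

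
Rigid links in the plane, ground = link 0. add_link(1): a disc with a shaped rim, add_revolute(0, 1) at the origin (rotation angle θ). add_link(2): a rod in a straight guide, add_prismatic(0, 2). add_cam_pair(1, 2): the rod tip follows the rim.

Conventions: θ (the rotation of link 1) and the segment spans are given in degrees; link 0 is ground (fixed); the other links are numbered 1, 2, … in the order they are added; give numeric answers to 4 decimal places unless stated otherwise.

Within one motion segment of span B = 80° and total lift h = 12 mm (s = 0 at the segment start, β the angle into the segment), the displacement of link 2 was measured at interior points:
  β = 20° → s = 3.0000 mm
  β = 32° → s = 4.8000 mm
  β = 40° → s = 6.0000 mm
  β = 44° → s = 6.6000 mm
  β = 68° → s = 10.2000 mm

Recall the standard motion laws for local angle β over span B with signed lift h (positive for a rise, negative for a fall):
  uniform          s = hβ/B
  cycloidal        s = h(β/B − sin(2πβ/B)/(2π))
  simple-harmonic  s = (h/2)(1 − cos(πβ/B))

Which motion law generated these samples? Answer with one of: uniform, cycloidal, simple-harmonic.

candidates at β/B = r: uniform s = h·r (linear in β); cycloidal s = h·(r − sin(2πr)/(2π)); simple-harmonic s = (h/2)(1 − cos(πr))
β=20°: printed 3.0000 | uniform 3.0000, cycloidal 1.0901, simple-harmonic 1.7574
β=32°: printed 4.8000 | uniform 4.8000, cycloidal 3.6774, simple-harmonic 4.1459
β=40°: printed 6.0000 | uniform 6.0000, cycloidal 6.0000, simple-harmonic 6.0000
β=44°: printed 6.6000 | uniform 6.6000, cycloidal 7.1902, simple-harmonic 6.9386
β=68°: printed 10.2000 | uniform 10.2000, cycloidal 11.7451, simple-harmonic 11.3460
only one law matches every sample → uniform

uniform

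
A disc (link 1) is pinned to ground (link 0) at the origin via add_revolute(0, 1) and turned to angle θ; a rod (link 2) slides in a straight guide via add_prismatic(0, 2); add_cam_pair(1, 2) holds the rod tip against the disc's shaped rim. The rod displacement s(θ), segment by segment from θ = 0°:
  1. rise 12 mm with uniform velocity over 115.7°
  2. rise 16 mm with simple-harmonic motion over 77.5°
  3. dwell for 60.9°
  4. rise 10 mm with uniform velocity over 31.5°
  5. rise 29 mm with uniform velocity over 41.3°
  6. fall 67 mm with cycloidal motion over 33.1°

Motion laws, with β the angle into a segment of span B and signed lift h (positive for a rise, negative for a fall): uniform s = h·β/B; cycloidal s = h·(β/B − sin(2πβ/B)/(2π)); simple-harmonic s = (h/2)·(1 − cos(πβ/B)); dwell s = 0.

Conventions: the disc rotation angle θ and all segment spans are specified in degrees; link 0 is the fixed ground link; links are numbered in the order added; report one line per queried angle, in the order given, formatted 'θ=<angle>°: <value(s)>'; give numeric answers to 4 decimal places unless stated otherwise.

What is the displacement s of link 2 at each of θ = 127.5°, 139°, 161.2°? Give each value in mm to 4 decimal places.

segment 1 (0° to 115.7°, uniform, h = 12) is passed completely: s = 0.0000 + (12) = 12.0000
θ = 127.5° falls in segment 2 (115.7° to 193.2°, simple-harmonic, h = 16): β = 127.5 − 115.7 = 11.8°, B = 77.5°; Δs = 16/2·(1 − cos(π·0.1523)) = 0.8979; s = 12.0000 + 0.8979 = 12.8979
θ = 139° falls in segment 2 (115.7° to 193.2°, simple-harmonic, h = 16): β = 139 − 115.7 = 23.3°, B = 77.5°; Δs = 16/2·(1 − cos(π·0.3006)) = 3.3108; s = 12.0000 + 3.3108 = 15.3108
θ = 161.2° falls in segment 2 (115.7° to 193.2°, simple-harmonic, h = 16): β = 161.2 − 115.7 = 45.5°, B = 77.5°; Δs = 16/2·(1 − cos(π·0.5871)) = 10.1618; s = 12.0000 + 10.1618 = 22.1618

θ=127.5°: 12.8979
θ=139°: 15.3108
θ=161.2°: 22.1618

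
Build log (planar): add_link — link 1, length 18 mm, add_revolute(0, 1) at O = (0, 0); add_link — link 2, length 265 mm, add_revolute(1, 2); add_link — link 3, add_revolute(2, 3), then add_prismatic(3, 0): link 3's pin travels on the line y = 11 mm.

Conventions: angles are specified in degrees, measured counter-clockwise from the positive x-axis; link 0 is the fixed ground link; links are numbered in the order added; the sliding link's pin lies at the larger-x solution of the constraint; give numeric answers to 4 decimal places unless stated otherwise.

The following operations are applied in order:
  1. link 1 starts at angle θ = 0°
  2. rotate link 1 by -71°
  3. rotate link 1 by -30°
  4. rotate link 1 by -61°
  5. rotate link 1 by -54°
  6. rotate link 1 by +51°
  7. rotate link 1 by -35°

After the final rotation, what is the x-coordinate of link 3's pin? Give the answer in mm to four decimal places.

geometry: r = 18 mm, L = 265 mm, e = 11 mm; θ starts at 0°
rotate link 1 by -71°: θ ← 0° -71° = -71°
rotate link 1 by -30°: θ ← -71° -30° = -101°
rotate link 1 by -61°: θ ← -101° -61° = -162°
rotate link 1 by -54°: θ ← -162° -54° = -216°
rotate link 1 by +51°: θ ← -216° +51° = -165°
rotate link 1 by -35°: θ ← -165° -35° = -200°
crank pin P = (r cos θ, r sin θ) = (-16.914467, 6.156363)
h = r sin θ − e = 6.156363 − 11 = -4.843637
x = r cos θ + √(L² − h²) = -16.914467 + 264.955731 = 248.041263

248.0413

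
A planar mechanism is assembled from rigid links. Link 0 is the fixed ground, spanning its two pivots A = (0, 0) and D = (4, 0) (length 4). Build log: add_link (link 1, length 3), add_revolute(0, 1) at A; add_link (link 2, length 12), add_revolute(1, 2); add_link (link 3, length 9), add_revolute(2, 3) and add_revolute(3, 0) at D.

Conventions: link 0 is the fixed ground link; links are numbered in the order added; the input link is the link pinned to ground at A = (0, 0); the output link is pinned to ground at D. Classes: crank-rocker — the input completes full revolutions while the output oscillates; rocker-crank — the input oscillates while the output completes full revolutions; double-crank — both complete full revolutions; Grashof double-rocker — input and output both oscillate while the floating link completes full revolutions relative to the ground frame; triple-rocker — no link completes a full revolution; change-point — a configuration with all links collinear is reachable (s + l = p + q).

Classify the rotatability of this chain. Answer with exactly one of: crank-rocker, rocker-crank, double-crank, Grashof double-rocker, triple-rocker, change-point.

lengths: ground=4, input=3, coupler=12, output=9
sorted: s=3 (shortest), l=12 (longest), p+q=13
s + l = 15 vs p + q = 13
s + l > p + q → non-Grashof → no link fully rotates → triple-rocker

triple-rocker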